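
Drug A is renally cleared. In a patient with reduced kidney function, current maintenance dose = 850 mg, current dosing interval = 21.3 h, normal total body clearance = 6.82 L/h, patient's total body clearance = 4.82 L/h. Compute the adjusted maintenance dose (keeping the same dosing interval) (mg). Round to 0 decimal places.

601 mg

To keep the same average steady-state level, dosing rate must scale with clearance.
CL ratio = 4.82 / 6.82 = 0.7067
New dose (same interval) = 850 × 0.7067 = 600.7 mg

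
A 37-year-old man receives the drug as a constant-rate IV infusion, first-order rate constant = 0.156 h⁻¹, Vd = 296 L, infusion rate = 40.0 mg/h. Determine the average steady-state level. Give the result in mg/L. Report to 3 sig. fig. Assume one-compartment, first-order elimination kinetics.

0.866 mg/L

CL = k × Vd = 0.1560 × 296 = 46.18 L/h
At steady state Css = R₀ / CL = 40.0 / 46.18 = 0.8662 mg/L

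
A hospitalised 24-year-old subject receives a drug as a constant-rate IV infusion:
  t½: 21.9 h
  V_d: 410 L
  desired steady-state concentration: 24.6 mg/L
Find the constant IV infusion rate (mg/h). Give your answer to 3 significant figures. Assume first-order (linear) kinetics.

k = ln2 / t½ = 0.693147 / 21.9 = 0.03165 h⁻¹
CL = k × Vd = 0.03165 × 410 = 12.98 L/h
At steady state, infusion rate R₀ = Css × CL = 24.6 × 12.98 = 319.3 mg/h

319 mg/h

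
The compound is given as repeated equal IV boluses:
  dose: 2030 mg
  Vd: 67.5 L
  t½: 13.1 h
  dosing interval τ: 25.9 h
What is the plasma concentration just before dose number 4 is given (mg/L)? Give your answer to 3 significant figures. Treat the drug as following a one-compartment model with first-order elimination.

10.1 mg/L

C₀ per dose = Dose / Vd = 2030 / 67.5 = 30.07 mg/L
k = ln2 / t½ = 0.693147 / 13.1 = 0.05291 h⁻¹
Fraction remaining after one interval: r = e^(−kτ) = e^(−0.05291 × 25.9) = 0.2540
Before dose 4, 3 doses have been given (aged 1τ, 2τ, 3τ).
C_trough = C₀ × (r + r² + … + r^3) = C₀ × r(1−r^3)/(1−r)
        = 30.07 × 0.2540 × (1 − 0.01639) / (1 − 0.2540) = 10.07 mg/L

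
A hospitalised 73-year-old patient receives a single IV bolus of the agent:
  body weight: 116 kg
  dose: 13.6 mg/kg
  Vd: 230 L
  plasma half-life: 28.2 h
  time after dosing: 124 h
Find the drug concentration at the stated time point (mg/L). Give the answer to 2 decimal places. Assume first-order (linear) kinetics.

0.33 mg/L

Total dose = 13.6 × 116 = 1578 mg
C₀ = Dose / Vd = 1578 / 230 = 6.861 mg/L
k = ln2 / t½ = 0.693147 / 28.2 = 0.02458 h⁻¹
C = C₀ · e^(−k·t) = 6.861 × e^(−0.02458 × 124)
  = 6.861 × 0.04746 = 0.3256 mg/L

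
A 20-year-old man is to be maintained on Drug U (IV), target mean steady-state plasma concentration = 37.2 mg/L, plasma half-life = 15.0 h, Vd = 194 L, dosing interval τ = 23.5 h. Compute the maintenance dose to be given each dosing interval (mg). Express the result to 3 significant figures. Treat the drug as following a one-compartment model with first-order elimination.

7840 mg

k = ln2 / t½ = 0.693147 / 15.0 = 0.04621 h⁻¹
CL = k × Vd = 0.04621 × 194 = 8.965 L/h
At steady state, Dose/τ = Css × CL.
Dose = Css × CL × τ = 37.2 × 8.965 × 23.5 = 7837 mg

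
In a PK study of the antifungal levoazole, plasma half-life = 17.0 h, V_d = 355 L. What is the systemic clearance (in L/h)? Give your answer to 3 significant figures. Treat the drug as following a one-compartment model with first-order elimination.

k = ln2 / t½ = 0.693147 / 17.0 = 0.04077 h⁻¹
CL = k × Vd = 0.04077 × 355 = 14.47 L/h

14.5 L/h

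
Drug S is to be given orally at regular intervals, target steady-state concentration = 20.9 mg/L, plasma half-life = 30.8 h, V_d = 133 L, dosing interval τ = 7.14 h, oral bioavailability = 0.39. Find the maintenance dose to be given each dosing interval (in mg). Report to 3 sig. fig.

1150 mg

k = ln2 / t½ = 0.693147 / 30.8 = 0.02250 h⁻¹
CL = k × Vd = 0.02250 × 133 = 2.993 L/h
At steady state, F × (Dose/τ) = Css × CL.
Dose = Css × CL × τ / F = 20.9 × 2.993 × 7.14 / 0.39 = 1145 mg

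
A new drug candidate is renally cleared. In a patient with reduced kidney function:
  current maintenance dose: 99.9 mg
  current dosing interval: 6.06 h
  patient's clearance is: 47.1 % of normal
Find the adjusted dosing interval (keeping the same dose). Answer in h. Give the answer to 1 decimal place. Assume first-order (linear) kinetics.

To keep the same average steady-state level, dosing rate must scale with clearance.
CL ratio = 47.1 / 100 = 0.4710
New interval (same dose) = 6.06 / 0.4710 = 12.87 h

12.9 h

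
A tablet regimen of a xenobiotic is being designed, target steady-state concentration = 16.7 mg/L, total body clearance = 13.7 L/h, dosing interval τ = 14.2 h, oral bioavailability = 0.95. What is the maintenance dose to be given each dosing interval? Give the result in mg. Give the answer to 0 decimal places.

At steady state, F × (Dose/τ) = Css × CL.
Dose = Css × CL × τ / F = 16.7 × 13.70 × 14.2 / 0.95 = 3420 mg

3420 mg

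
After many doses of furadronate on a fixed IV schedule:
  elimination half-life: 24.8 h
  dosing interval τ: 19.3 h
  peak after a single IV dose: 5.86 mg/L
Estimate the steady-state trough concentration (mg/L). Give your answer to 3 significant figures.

8.20 mg/L

k = ln2 / t½ = 0.693147 / 24.8 = 0.02795 h⁻¹
e^(−kτ) = e^(−0.02795 × 19.3) = 0.5831
Accumulation ratio R = 1 / (1 − e^(−kτ)) = 1 / (1 − 0.5831) = 2.399
Steady-state trough = C₀ × R × e^(−kτ) = 5.86 × 2.399 × 0.5831 = 8.197 mg/L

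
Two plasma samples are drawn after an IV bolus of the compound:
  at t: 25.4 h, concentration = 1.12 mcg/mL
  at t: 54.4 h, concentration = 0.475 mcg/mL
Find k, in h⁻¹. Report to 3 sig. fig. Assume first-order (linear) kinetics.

0.0296 h⁻¹

k = ln(C₁/C₂) / (t₂ − t₁) = ln(1.12/0.475) / (54.4 − 25.4)
  = 0.8578 / 29.00 = 0.02958 h⁻¹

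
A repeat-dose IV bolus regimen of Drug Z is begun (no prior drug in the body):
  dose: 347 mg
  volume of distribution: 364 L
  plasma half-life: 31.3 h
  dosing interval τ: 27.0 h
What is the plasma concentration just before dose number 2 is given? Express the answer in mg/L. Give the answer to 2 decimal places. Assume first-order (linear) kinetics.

0.52 mg/L

C₀ per dose = Dose / Vd = 347 / 364 = 0.9533 mg/L
k = ln2 / t½ = 0.693147 / 31.3 = 0.02215 h⁻¹
Fraction remaining after one interval: r = e^(−kτ) = e^(−0.02215 × 27.0) = 0.5499
Before dose 2, 1 dose has been given (aged 1τ).
C_trough = C₀ × r = 0.9533 × 0.5499 = 0.5242 mg/L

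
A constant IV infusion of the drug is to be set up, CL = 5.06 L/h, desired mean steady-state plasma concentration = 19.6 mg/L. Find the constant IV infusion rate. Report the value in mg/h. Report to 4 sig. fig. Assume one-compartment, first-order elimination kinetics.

At steady state, infusion rate R₀ = Css × CL = 19.6 × 5.060 = 99.18 mg/h

99.18 mg/h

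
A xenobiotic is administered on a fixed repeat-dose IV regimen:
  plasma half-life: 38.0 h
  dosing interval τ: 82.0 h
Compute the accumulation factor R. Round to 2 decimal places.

1.29

k = ln2 / t½ = 0.693147 / 38.0 = 0.01824 h⁻¹
e^(−kτ) = e^(−0.01824 × 82.0) = 0.2241
Accumulation ratio R = 1 / (1 − e^(−kτ)) = 1 / (1 − 0.2241) = 1.289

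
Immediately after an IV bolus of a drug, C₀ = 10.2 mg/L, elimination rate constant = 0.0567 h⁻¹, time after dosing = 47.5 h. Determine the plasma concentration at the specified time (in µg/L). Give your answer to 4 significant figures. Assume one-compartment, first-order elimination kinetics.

C = C₀ · e^(−k·t) = 10.20 × e^(−0.05670 × 47.5)
  = 10.20 × 0.06766 = 0.6901 mg/L
Convert: 0.6901 mg/L × 1000 = 690.1 µg/L

690.1 µg/L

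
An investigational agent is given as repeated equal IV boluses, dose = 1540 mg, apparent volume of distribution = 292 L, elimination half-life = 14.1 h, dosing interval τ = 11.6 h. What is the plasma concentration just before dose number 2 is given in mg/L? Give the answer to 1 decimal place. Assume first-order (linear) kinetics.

3.0 mg/L

C₀ per dose = Dose / Vd = 1540 / 292 = 5.274 mg/L
k = ln2 / t½ = 0.693147 / 14.1 = 0.04916 h⁻¹
Fraction remaining after one interval: r = e^(−kτ) = e^(−0.04916 × 11.6) = 0.5654
Before dose 2, 1 dose has been given (aged 1τ).
C_trough = C₀ × r = 5.274 × 0.5654 = 2.982 mg/L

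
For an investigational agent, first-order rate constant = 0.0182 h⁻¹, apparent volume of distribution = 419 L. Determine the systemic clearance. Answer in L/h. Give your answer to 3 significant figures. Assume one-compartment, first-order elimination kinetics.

7.63 L/h

CL = k × Vd = 0.0182 × 419 = 7.626 L/h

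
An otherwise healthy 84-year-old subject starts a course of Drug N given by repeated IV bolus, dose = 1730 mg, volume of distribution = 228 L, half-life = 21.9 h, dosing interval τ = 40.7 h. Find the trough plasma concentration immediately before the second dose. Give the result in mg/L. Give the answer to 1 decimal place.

2.1 mg/L

C₀ per dose = Dose / Vd = 1730 / 228 = 7.588 mg/L
k = ln2 / t½ = 0.693147 / 21.9 = 0.03165 h⁻¹
Fraction remaining after one interval: r = e^(−kτ) = e^(−0.03165 × 40.7) = 0.2758
Before dose 2, 1 dose has been given (aged 1τ).
C_trough = C₀ × r = 7.588 × 0.2758 = 2.093 mg/L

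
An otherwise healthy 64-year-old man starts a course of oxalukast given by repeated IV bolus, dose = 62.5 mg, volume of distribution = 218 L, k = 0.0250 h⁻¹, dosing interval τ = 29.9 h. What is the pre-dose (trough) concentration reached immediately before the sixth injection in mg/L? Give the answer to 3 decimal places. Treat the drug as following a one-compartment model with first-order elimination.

0.252 mg/L

C₀ per dose = Dose / Vd = 62.5 / 218 = 0.2867 mg/L
Fraction remaining after one interval: r = e^(−kτ) = e^(−0.02500 × 29.9) = 0.4735
Before dose 6, 5 doses have been given (aged 1τ, 2τ, 3τ, 4τ, 5τ).
C_trough = C₀ × (r + r² + … + r^5) = C₀ × r(1−r^5)/(1−r)
        = 0.2867 × 0.4735 × (1 − 0.02380) / (1 − 0.4735) = 0.2517 mg/L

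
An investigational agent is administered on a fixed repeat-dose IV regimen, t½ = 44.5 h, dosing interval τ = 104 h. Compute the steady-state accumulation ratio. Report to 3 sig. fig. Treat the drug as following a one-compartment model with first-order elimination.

1.25

k = ln2 / t½ = 0.693147 / 44.5 = 0.01558 h⁻¹
e^(−kτ) = e^(−0.01558 × 104) = 0.1978
Accumulation ratio R = 1 / (1 − e^(−kτ)) = 1 / (1 − 0.1978) = 1.247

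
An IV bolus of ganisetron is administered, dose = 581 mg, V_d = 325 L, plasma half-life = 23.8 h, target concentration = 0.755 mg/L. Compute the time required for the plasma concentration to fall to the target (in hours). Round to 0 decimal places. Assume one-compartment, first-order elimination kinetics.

C₀ = Dose / Vd = 581.0 / 325 = 1.788 mg/L
k = ln2 / t½ = 0.693147 / 23.8 = 0.02912 h⁻¹
t = ln(C₀ / C) / k = ln(1.788 / 0.755) / 0.02912
  = ln(2.368) / 0.02912 = 0.8620 / 0.02912 = 29.60 h

30 h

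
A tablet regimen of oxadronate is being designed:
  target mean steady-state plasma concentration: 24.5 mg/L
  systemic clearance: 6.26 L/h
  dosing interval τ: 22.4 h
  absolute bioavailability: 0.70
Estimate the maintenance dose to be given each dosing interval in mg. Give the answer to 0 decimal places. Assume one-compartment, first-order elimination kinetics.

4908 mg

At steady state, F × (Dose/τ) = Css × CL.
Dose = Css × CL × τ / F = 24.5 × 6.260 × 22.4 / 0.70 = 4908 mg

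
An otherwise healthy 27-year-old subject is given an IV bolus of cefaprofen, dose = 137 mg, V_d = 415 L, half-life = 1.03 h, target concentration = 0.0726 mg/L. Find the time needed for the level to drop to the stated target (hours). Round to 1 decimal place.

C₀ = Dose / Vd = 137.0 / 415 = 0.3301 mg/L
k = ln2 / t½ = 0.693147 / 1.03 = 0.6730 h⁻¹
t = ln(C₀ / C) / k = ln(0.3301 / 0.0726) / 0.6730
  = ln(4.547) / 0.6730 = 1.514 / 0.6730 = 2.250 h

2.3 h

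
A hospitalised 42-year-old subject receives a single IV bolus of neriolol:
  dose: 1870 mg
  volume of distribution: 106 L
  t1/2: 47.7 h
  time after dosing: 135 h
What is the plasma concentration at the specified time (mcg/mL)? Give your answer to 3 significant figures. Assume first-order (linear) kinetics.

C₀ = Dose / Vd = 1870 / 106 = 17.64 mg/L
k = ln2 / t½ = 0.693147 / 47.7 = 0.01453 h⁻¹
C = C₀ · e^(−k·t) = 17.64 × e^(−0.01453 × 135)
  = 17.64 × 0.1406 = 2.480 mg/L
(2.480 mg/L = 2.480 mcg/mL)

2.48 mcg/mL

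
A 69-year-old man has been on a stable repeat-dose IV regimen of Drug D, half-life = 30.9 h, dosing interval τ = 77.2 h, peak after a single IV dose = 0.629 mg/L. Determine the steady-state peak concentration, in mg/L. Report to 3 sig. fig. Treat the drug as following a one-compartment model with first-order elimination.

k = ln2 / t½ = 0.693147 / 30.9 = 0.02243 h⁻¹
e^(−kτ) = e^(−0.02243 × 77.2) = 0.1770
Accumulation ratio R = 1 / (1 − e^(−kτ)) = 1 / (1 − 0.1770) = 1.215
Steady-state peak = C₀ × R = 0.629 × 1.215 = 0.7642 mg/L

0.764 mg/L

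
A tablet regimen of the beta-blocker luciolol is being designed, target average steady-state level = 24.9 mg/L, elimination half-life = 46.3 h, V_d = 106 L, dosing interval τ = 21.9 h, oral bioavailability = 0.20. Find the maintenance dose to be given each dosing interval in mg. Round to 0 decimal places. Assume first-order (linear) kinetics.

k = ln2 / t½ = 0.693147 / 46.3 = 0.01497 h⁻¹
CL = k × Vd = 0.01497 × 106 = 1.587 L/h
At steady state, F × (Dose/τ) = Css × CL.
Dose = Css × CL × τ / F = 24.9 × 1.587 × 21.9 / 0.20 = 4327 mg

4327 mg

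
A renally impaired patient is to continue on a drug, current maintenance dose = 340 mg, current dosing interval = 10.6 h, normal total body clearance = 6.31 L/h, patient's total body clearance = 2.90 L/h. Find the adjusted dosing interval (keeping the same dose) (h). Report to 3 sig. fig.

To keep the same average steady-state level, dosing rate must scale with clearance.
CL ratio = 2.90 / 6.31 = 0.4596
New interval (same dose) = 10.6 / 0.4596 = 23.06 h

23.1 h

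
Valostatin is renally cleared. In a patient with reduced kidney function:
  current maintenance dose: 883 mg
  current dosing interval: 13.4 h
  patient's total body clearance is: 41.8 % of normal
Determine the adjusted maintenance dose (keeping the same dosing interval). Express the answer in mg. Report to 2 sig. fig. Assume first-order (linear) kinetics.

To keep the same average steady-state level, dosing rate must scale with clearance.
CL ratio = 41.8 / 100 = 0.4180
New dose (same interval) = 883 × 0.4180 = 369.1 mg

370 mg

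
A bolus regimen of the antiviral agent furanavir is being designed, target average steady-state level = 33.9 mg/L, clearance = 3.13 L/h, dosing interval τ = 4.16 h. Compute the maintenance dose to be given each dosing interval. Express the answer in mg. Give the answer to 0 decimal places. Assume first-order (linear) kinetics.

At steady state, Dose/τ = Css × CL.
Dose = Css × CL × τ = 33.9 × 3.130 × 4.16 = 441.4 mg

441 mg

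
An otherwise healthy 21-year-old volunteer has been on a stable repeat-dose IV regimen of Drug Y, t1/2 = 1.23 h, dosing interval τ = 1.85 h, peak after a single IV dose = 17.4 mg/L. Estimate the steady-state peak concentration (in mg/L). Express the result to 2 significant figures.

27 mg/L

k = ln2 / t½ = 0.693147 / 1.23 = 0.5635 h⁻¹
e^(−kτ) = e^(−0.5635 × 1.85) = 0.3526
Accumulation ratio R = 1 / (1 − e^(−kτ)) = 1 / (1 − 0.3526) = 1.545
Steady-state peak = C₀ × R = 17.4 × 1.545 = 26.88 mg/L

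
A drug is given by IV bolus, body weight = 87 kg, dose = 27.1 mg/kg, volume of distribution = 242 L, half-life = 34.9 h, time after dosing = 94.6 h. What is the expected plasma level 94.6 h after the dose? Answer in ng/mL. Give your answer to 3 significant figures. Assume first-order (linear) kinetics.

1490 ng/mL

Total dose = 27.1 × 87 = 2358 mg
C₀ = Dose / Vd = 2358 / 242 = 9.744 mg/L
k = ln2 / t½ = 0.693147 / 34.9 = 0.01986 h⁻¹
C = C₀ · e^(−k·t) = 9.744 × e^(−0.01986 × 94.6)
  = 9.744 × 0.1528 = 1.489 mg/L
Convert: 1.489 mg/L × 1000 = 1489 ng/mL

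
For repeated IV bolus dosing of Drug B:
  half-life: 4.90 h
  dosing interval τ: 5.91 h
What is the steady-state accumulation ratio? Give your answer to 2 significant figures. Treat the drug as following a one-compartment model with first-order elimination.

k = ln2 / t½ = 0.693147 / 4.90 = 0.1415 h⁻¹
e^(−kτ) = e^(−0.1415 × 5.91) = 0.4333
Accumulation ratio R = 1 / (1 − e^(−kτ)) = 1 / (1 − 0.4333) = 1.765

1.8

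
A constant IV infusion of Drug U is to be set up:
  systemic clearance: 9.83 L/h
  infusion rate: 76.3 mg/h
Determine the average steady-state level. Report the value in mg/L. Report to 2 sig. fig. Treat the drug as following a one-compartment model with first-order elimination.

7.8 mg/L

At steady state Css = R₀ / CL = 76.3 / 9.830 = 7.762 mg/L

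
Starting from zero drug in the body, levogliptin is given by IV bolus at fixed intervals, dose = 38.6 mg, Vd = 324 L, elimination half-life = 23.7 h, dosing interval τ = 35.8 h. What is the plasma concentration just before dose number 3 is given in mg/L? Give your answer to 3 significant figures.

0.0565 mg/L

C₀ per dose = Dose / Vd = 38.6 / 324 = 0.1191 mg/L
k = ln2 / t½ = 0.693147 / 23.7 = 0.02925 h⁻¹
Fraction remaining after one interval: r = e^(−kτ) = e^(−0.02925 × 35.8) = 0.3509
Before dose 3, 2 doses have been given (aged 1τ, 2τ).
C_trough = C₀ × (r + r²) = 0.1191 × (0.3509 + 0.1231) = 0.05645 mg/L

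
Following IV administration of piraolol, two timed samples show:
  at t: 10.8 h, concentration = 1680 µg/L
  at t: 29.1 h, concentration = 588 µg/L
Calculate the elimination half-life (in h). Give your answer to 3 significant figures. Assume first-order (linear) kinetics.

12.1 h

k = ln(C₁/C₂) / (t₂ − t₁) = ln(1680/588) / (29.1 − 10.8)
  = 1.050 / 18.30 = 0.05738 h⁻¹
t½ = ln2 / k = 0.693147 / 0.05738 = 12.08 h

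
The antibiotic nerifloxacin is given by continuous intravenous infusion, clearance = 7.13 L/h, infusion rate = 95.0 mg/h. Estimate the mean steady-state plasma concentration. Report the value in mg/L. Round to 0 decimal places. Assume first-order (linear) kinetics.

At steady state Css = R₀ / CL = 95.0 / 7.130 = 13.32 mg/L

13 mg/L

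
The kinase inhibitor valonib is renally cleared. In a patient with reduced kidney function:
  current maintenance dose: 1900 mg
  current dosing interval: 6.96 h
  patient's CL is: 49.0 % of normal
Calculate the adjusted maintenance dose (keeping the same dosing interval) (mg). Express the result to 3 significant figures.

931 mg

To keep the same average steady-state level, dosing rate must scale with clearance.
CL ratio = 49.0 / 100 = 0.4900
New dose (same interval) = 1900 × 0.4900 = 931.0 mg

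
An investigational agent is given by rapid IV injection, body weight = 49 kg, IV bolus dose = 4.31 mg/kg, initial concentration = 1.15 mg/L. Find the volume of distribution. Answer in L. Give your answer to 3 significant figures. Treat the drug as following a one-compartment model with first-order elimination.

184 L

Dose = 4.31 × 49 = 211.2 mg
Vd = Dose / C₀ = 211.2 / 1.15 = 183.7 L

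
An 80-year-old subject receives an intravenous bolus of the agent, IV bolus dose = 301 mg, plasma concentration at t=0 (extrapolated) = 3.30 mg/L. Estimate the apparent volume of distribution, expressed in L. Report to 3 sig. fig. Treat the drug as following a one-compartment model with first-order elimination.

91.2 L

Vd = Dose / C₀ = 301.0 / 3.30 = 91.21 L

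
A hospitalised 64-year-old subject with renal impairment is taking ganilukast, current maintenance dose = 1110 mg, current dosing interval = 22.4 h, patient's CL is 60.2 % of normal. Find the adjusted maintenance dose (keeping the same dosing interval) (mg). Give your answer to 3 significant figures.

To keep the same average steady-state level, dosing rate must scale with clearance.
CL ratio = 60.2 / 100 = 0.6020
New dose (same interval) = 1110 × 0.6020 = 668.2 mg

668 mg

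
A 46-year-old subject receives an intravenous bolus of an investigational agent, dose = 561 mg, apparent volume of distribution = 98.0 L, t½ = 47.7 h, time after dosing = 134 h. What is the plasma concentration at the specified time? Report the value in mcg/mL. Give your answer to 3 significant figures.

0.817 mcg/mL

C₀ = Dose / Vd = 561.0 / 98.0 = 5.724 mg/L
k = ln2 / t½ = 0.693147 / 47.7 = 0.01453 h⁻¹
C = C₀ · e^(−k·t) = 5.724 × e^(−0.01453 × 134)
  = 5.724 × 0.1427 = 0.8168 mg/L
(0.8168 mg/L = 0.8168 mcg/mL)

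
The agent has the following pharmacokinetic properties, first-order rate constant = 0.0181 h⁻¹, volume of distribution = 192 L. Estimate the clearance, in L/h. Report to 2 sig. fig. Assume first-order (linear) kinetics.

CL = k × Vd = 0.0181 × 192 = 3.475 L/h

3.5 L/h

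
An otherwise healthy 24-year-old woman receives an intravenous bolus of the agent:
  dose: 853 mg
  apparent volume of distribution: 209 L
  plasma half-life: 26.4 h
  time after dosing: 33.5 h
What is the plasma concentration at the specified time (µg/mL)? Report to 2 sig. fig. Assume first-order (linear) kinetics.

1.7 µg/mL

C₀ = Dose / Vd = 853.0 / 209 = 4.081 mg/L
k = ln2 / t½ = 0.693147 / 26.4 = 0.02626 h⁻¹
C = C₀ · e^(−k·t) = 4.081 × e^(−0.02626 × 33.5)
  = 4.081 × 0.4149 = 1.693 mg/L
(1.693 mg/L = 1.693 µg/mL)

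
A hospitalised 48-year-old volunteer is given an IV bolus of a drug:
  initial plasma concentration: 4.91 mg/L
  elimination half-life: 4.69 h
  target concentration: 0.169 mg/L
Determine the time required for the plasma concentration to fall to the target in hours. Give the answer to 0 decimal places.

23 h

k = ln2 / t½ = 0.693147 / 4.69 = 0.1478 h⁻¹
t = ln(C₀ / C) / k = ln(4.910 / 0.169) / 0.1478
  = ln(29.05) / 0.1478 = 3.369 / 0.1478 = 22.79 h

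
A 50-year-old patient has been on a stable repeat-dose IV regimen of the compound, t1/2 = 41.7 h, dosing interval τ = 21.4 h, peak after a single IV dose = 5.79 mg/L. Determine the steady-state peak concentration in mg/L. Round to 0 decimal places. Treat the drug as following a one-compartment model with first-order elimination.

19 mg/L

k = ln2 / t½ = 0.693147 / 41.7 = 0.01662 h⁻¹
e^(−kτ) = e^(−0.01662 × 21.4) = 0.7007
Accumulation ratio R = 1 / (1 − e^(−kτ)) = 1 / (1 − 0.7007) = 3.341
Steady-state peak = C₀ × R = 5.79 × 3.341 = 19.34 mg/L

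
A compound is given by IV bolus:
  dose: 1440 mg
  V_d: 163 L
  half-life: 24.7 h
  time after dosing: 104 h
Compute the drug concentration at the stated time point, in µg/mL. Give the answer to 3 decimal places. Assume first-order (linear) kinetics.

C₀ = Dose / Vd = 1440 / 163 = 8.834 mg/L
k = ln2 / t½ = 0.693147 / 24.7 = 0.02806 h⁻¹
C = C₀ · e^(−k·t) = 8.834 × e^(−0.02806 × 104)
  = 8.834 × 0.05403 = 0.4773 mg/L
(0.4773 mg/L = 0.4773 µg/mL)

0.477 µg/mL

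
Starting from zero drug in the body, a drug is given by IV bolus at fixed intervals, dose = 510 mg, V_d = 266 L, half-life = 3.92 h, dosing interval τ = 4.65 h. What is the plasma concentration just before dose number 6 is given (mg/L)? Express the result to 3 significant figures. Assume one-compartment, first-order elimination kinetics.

C₀ per dose = Dose / Vd = 510 / 266 = 1.917 mg/L
k = ln2 / t½ = 0.693147 / 3.92 = 0.1768 h⁻¹
Fraction remaining after one interval: r = e^(−kτ) = e^(−0.1768 × 4.65) = 0.4395
Before dose 6, 5 doses have been given (aged 1τ, 2τ, 3τ, 4τ, 5τ).
C_trough = C₀ × (r + r² + … + r^5) = C₀ × r(1−r^5)/(1−r)
        = 1.917 × 0.4395 × (1 − 0.01640) / (1 − 0.4395) = 1.479 mg/L

1.48 mg/L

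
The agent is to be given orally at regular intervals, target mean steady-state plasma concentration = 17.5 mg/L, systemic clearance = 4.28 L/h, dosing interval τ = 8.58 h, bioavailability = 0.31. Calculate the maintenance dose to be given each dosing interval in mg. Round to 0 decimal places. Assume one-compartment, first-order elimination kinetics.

2073 mg

At steady state, F × (Dose/τ) = Css × CL.
Dose = Css × CL × τ / F = 17.5 × 4.280 × 8.58 / 0.31 = 2073 mg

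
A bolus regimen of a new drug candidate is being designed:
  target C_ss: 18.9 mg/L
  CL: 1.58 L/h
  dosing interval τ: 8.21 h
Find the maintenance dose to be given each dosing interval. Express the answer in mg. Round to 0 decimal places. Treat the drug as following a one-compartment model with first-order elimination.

At steady state, Dose/τ = Css × CL.
Dose = Css × CL × τ = 18.9 × 1.580 × 8.21 = 245.2 mg

245 mg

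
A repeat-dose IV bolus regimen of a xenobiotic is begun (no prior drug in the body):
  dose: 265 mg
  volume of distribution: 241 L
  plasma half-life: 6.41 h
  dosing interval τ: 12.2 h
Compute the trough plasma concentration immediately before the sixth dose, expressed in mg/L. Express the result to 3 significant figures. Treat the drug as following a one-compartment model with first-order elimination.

0.401 mg/L

C₀ per dose = Dose / Vd = 265 / 241 = 1.100 mg/L
k = ln2 / t½ = 0.693147 / 6.41 = 0.1081 h⁻¹
Fraction remaining after one interval: r = e^(−kτ) = e^(−0.1081 × 12.2) = 0.2675
Before dose 6, 5 doses have been given (aged 1τ, 2τ, 3τ, 4τ, 5τ).
C_trough = C₀ × (r + r² + … + r^5) = C₀ × r(1−r^5)/(1−r)
        = 1.100 × 0.2675 × (1 − 0.001370) / (1 − 0.2675) = 0.4012 mg/L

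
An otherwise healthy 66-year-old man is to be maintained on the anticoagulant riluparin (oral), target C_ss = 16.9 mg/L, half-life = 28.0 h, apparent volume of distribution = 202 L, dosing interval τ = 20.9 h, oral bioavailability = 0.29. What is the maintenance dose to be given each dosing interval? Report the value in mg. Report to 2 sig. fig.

6100 mg

k = ln2 / t½ = 0.693147 / 28.0 = 0.02476 h⁻¹
CL = k × Vd = 0.02476 × 202 = 5.002 L/h
At steady state, F × (Dose/τ) = Css × CL.
Dose = Css × CL × τ / F = 16.9 × 5.002 × 20.9 / 0.29 = 6092 mg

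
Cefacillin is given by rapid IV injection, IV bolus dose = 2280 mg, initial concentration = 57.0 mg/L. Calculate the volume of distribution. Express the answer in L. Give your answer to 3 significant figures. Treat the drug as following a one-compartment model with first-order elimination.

Vd = Dose / C₀ = 2280 / 57.0 = 40.00 L

40.0 L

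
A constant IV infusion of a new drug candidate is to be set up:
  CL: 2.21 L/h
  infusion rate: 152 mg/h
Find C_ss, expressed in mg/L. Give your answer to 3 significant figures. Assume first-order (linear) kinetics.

At steady state Css = R₀ / CL = 152 / 2.210 = 68.78 mg/L

68.8 mg/L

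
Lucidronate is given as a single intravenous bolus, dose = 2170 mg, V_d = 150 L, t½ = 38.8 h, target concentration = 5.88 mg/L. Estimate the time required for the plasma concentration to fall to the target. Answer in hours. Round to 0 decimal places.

C₀ = Dose / Vd = 2170 / 150 = 14.47 mg/L
k = ln2 / t½ = 0.693147 / 38.8 = 0.01786 h⁻¹
t = ln(C₀ / C) / k = ln(14.47 / 5.88) / 0.01786
  = ln(2.461) / 0.01786 = 0.9006 / 0.01786 = 50.43 h

50 h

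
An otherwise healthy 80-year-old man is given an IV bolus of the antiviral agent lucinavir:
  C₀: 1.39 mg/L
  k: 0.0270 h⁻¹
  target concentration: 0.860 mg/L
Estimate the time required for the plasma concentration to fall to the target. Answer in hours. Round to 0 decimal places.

18 h

t = ln(C₀ / C) / k = ln(1.390 / 0.860) / 0.02700
  = ln(1.616) / 0.02700 = 0.4800 / 0.02700 = 17.78 h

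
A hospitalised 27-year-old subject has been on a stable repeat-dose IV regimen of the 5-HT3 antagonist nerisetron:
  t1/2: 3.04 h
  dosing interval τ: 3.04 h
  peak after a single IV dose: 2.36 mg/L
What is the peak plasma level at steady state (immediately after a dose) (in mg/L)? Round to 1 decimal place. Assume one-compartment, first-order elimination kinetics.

k = ln2 / t½ = 0.693147 / 3.04 = 0.2280 h⁻¹
e^(−kτ) = e^(−0.2280 × 3.04) = 0.5000
Accumulation ratio R = 1 / (1 − e^(−kτ)) = 1 / (1 − 0.5000) = 2.000
Steady-state peak = C₀ × R = 2.36 × 2.000 = 4.720 mg/L

4.7 mg/L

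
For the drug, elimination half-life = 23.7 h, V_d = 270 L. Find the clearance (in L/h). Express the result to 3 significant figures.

7.90 L/h

k = ln2 / t½ = 0.693147 / 23.7 = 0.02925 h⁻¹
CL = k × Vd = 0.02925 × 270 = 7.898 L/h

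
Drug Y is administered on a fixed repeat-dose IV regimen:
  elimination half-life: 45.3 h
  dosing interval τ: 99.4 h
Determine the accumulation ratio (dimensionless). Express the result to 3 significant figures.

1.28

k = ln2 / t½ = 0.693147 / 45.3 = 0.01530 h⁻¹
e^(−kτ) = e^(−0.01530 × 99.4) = 0.2185
Accumulation ratio R = 1 / (1 − e^(−kτ)) = 1 / (1 − 0.2185) = 1.280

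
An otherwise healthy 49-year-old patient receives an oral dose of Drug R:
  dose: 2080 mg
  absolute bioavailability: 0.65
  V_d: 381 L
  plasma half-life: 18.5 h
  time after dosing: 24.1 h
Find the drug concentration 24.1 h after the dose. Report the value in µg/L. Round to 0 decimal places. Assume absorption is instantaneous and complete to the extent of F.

Amount reaching circulation = F × Dose = 0.65 × 2080 = 1352 mg
C₀ = F·Dose / Vd = 1352 / 381 = 3.549 mg/L
k = ln2 / t½ = 0.693147 / 18.5 = 0.03747 h⁻¹
C = C₀ · e^(−k·t) = 3.549 × e^(−0.03747 × 24.1)
  = 3.549 × 0.4053 = 1.438 mg/L
Convert: 1.438 mg/L × 1000 = 1438 µg/L

1438 µg/L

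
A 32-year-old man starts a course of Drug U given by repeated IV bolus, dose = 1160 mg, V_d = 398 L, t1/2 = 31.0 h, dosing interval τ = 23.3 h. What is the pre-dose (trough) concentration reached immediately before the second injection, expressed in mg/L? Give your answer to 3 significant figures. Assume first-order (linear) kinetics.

C₀ per dose = Dose / Vd = 1160 / 398 = 2.915 mg/L
k = ln2 / t½ = 0.693147 / 31.0 = 0.02236 h⁻¹
Fraction remaining after one interval: r = e^(−kτ) = e^(−0.02236 × 23.3) = 0.5939
Before dose 2, 1 dose has been given (aged 1τ).
C_trough = C₀ × r = 2.915 × 0.5939 = 1.731 mg/L

1.73 mg/L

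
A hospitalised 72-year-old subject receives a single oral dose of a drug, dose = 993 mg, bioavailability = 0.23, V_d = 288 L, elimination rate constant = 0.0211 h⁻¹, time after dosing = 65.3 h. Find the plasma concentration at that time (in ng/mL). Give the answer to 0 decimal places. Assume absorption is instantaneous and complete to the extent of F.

200 ng/mL

Amount reaching circulation = F × Dose = 0.23 × 993.0 = 228.4 mg
C₀ = F·Dose / Vd = 228.4 / 288 = 0.7931 mg/L
C = C₀ · e^(−k·t) = 0.7931 × e^(−0.02110 × 65.3)
  = 0.7931 × 0.2521 = 0.1999 mg/L
Convert: 0.1999 mg/L × 1000 = 199.9 ng/mL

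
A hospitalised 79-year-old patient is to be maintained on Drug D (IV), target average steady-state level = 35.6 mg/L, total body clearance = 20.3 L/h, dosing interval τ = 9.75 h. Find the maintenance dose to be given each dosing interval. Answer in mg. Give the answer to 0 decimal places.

At steady state, Dose/τ = Css × CL.
Dose = Css × CL × τ = 35.6 × 20.30 × 9.75 = 7046 mg

7046 mg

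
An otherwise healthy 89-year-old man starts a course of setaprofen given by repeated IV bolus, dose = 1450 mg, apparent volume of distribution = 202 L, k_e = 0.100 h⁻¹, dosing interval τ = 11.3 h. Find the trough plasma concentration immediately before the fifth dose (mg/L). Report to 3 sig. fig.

C₀ per dose = Dose / Vd = 1450 / 202 = 7.178 mg/L
Fraction remaining after one interval: r = e^(−kτ) = e^(−0.1000 × 11.3) = 0.3230
Before dose 5, 4 doses have been given (aged 1τ, 2τ, 3τ, 4τ).
C_trough = C₀ × (r + r² + … + r^4) = C₀ × r(1−r^4)/(1−r)
        = 7.178 × 0.3230 × (1 − 0.01088) / (1 − 0.3230) = 3.387 mg/L

3.39 mg/L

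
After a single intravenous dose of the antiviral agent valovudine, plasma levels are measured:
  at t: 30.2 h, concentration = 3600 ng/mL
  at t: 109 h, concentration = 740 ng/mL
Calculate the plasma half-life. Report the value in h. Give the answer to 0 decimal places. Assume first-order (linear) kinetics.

k = ln(C₁/C₂) / (t₂ − t₁) = ln(3600/740) / (109 − 30.2)
  = 1.582 / 78.80 = 0.02008 h⁻¹
t½ = ln2 / k = 0.693147 / 0.02008 = 34.52 h

35 h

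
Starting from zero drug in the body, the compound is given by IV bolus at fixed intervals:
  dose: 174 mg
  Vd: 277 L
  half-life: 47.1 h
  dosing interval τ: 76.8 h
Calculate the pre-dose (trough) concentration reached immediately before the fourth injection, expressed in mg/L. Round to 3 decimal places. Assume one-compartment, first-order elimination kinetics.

C₀ per dose = Dose / Vd = 174 / 277 = 0.6282 mg/L
k = ln2 / t½ = 0.693147 / 47.1 = 0.01472 h⁻¹
Fraction remaining after one interval: r = e^(−kτ) = e^(−0.01472 × 76.8) = 0.3229
Before dose 4, 3 doses have been given (aged 1τ, 2τ, 3τ).
C_trough = C₀ × (r + r² + … + r^3) = C₀ × r(1−r^3)/(1−r)
        = 0.6282 × 0.3229 × (1 − 0.03367) / (1 − 0.3229) = 0.2895 mg/L

0.290 mg/L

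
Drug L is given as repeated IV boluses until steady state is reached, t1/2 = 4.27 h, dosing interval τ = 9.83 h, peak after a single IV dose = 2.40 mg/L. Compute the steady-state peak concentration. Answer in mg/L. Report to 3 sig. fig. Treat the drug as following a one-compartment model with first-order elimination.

k = ln2 / t½ = 0.693147 / 4.27 = 0.1623 h⁻¹
e^(−kτ) = e^(−0.1623 × 9.83) = 0.2028
Accumulation ratio R = 1 / (1 − e^(−kτ)) = 1 / (1 − 0.2028) = 1.254
Steady-state peak = C₀ × R = 2.40 × 1.254 = 3.010 mg/L

3.01 mg/L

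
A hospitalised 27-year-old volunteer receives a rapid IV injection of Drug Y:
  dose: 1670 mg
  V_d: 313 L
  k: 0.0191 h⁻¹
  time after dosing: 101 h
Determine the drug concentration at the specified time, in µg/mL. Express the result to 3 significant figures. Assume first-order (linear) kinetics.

C₀ = Dose / Vd = 1670 / 313 = 5.335 mg/L
C = C₀ · e^(−k·t) = 5.335 × e^(−0.01910 × 101)
  = 5.335 × 0.1453 = 0.7752 mg/L
(0.7752 mg/L = 0.7752 µg/mL)

0.775 µg/mL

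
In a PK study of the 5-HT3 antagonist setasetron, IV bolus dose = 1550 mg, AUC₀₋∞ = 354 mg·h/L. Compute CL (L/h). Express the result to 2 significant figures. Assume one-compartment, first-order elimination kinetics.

4.4 L/h

CL = Dose / AUC = 1550 / 354 = 4.379 L/h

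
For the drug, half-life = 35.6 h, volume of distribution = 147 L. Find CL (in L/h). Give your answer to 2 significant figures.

k = ln2 / t½ = 0.693147 / 35.6 = 0.01947 h⁻¹
CL = k × Vd = 0.01947 × 147 = 2.862 L/h

2.9 L/h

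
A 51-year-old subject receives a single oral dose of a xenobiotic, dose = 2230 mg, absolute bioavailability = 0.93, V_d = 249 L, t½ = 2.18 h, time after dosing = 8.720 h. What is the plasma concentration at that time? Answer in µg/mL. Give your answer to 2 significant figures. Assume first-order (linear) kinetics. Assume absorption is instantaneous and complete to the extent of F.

0.52 µg/mL

Amount reaching circulation = F × Dose = 0.93 × 2230 = 2074 mg
C₀ = F·Dose / Vd = 2074 / 249 = 8.329 mg/L
k = ln2 / t½ = 0.693147 / 2.18 = 0.3180 h⁻¹
t / t½ = 8.720 / 2.18 = 4 half-lives
C = C₀ × (1/2)^4 = 8.329 × 0.06250 = 0.5206 mg/L
(0.5206 mg/L = 0.5206 µg/mL)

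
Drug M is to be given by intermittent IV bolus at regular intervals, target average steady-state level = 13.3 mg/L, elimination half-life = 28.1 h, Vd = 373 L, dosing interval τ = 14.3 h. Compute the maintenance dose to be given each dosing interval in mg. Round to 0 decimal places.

k = ln2 / t½ = 0.693147 / 28.1 = 0.02467 h⁻¹
CL = k × Vd = 0.02467 × 373 = 9.202 L/h
At steady state, Dose/τ = Css × CL.
Dose = Css × CL × τ = 13.3 × 9.202 × 14.3 = 1750 mg

1750 mg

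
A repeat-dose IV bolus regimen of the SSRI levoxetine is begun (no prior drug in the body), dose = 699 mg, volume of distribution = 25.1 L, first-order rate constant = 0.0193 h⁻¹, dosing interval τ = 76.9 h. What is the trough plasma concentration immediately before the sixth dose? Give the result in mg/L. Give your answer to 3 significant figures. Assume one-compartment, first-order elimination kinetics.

8.16 mg/L

C₀ per dose = Dose / Vd = 699 / 25.1 = 27.85 mg/L
Fraction remaining after one interval: r = e^(−kτ) = e^(−0.01930 × 76.9) = 0.2267
Before dose 6, 5 doses have been given (aged 1τ, 2τ, 3τ, 4τ, 5τ).
C_trough = C₀ × (r + r² + … + r^5) = C₀ × r(1−r^5)/(1−r)
        = 27.85 × 0.2267 × (1 − 0.0005988) / (1 − 0.2267) = 8.160 mg/L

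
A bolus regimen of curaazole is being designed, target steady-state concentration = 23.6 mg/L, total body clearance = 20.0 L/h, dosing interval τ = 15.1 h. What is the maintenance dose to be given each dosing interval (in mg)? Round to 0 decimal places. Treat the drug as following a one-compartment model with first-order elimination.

7127 mg

At steady state, Dose/τ = Css × CL.
Dose = Css × CL × τ = 23.6 × 20.00 × 15.1 = 7127 mg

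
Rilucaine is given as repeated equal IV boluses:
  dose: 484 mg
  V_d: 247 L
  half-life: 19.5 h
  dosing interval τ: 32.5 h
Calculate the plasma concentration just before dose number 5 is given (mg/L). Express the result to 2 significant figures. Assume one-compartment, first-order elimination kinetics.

C₀ per dose = Dose / Vd = 484 / 247 = 1.960 mg/L
k = ln2 / t½ = 0.693147 / 19.5 = 0.03555 h⁻¹
Fraction remaining after one interval: r = e^(−kτ) = e^(−0.03555 × 32.5) = 0.3149
Before dose 5, 4 doses have been given (aged 1τ, 2τ, 3τ, 4τ).
C_trough = C₀ × (r + r² + … + r^4) = C₀ × r(1−r^4)/(1−r)
        = 1.960 × 0.3149 × (1 − 0.009833) / (1 − 0.3149) = 0.8920 mg/L

0.89 mg/L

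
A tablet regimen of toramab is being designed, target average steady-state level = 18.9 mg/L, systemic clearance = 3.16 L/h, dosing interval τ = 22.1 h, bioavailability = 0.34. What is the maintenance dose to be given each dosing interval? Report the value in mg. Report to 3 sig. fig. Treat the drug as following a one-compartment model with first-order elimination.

3880 mg

At steady state, F × (Dose/τ) = Css × CL.
Dose = Css × CL × τ / F = 18.9 × 3.160 × 22.1 / 0.34 = 3882 mg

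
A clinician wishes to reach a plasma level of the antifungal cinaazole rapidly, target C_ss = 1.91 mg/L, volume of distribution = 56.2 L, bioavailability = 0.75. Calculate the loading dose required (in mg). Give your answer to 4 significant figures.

143.1 mg

LD = Css × Vd / F = 1.91 × 56.2 / 0.75 = 143.1 mg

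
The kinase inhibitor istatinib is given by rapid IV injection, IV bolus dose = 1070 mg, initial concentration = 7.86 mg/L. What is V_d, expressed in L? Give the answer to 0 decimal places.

136 L

Vd = Dose / C₀ = 1070 / 7.86 = 136.1 L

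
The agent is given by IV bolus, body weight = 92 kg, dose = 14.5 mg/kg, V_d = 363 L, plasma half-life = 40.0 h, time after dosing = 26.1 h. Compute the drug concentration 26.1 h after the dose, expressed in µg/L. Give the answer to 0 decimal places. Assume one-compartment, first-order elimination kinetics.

Total dose = 14.5 × 92 = 1334 mg
C₀ = Dose / Vd = 1334 / 363 = 3.675 mg/L
k = ln2 / t½ = 0.693147 / 40.0 = 0.01733 h⁻¹
C = C₀ · e^(−k·t) = 3.675 × e^(−0.01733 × 26.1)
  = 3.675 × 0.6362 = 2.338 mg/L
Convert: 2.338 mg/L × 1000 = 2338 µg/L

2338 µg/L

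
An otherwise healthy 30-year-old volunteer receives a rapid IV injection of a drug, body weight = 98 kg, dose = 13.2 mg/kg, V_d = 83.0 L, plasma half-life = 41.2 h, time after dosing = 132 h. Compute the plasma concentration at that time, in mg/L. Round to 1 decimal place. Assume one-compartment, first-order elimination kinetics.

Total dose = 13.2 × 98 = 1294 mg
C₀ = Dose / Vd = 1294 / 83.0 = 15.59 mg/L
k = ln2 / t½ = 0.693147 / 41.2 = 0.01682 h⁻¹
C = C₀ · e^(−k·t) = 15.59 × e^(−0.01682 × 132)
  = 15.59 × 0.1086 = 1.693 mg/L

1.7 mg/L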